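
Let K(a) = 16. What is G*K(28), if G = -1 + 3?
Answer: 32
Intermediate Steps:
G = 2
G*K(28) = 2*16 = 32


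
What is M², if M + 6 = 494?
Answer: 238144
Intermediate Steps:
M = 488 (M = -6 + 494 = 488)
M² = 488² = 238144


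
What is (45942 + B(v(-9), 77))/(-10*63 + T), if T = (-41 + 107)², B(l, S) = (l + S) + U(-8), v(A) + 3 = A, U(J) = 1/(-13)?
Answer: 299045/24219 ≈ 12.348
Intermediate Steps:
U(J) = -1/13
v(A) = -3 + A
B(l, S) = -1/13 + S + l (B(l, S) = (l + S) - 1/13 = (S + l) - 1/13 = -1/13 + S + l)
T = 4356 (T = 66² = 4356)
(45942 + B(v(-9), 77))/(-10*63 + T) = (45942 + (-1/13 + 77 + (-3 - 9)))/(-10*63 + 4356) = (45942 + (-1/13 + 77 - 12))/(-630 + 4356) = (45942 + 844/13)/3726 = (598090/13)*(1/3726) = 299045/24219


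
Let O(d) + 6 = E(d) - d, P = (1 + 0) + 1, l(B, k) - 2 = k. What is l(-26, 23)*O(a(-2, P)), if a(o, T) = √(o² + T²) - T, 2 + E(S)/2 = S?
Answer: -300 + 50*√2 ≈ -229.29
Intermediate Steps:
l(B, k) = 2 + k
E(S) = -4 + 2*S
P = 2 (P = 1 + 1 = 2)
a(o, T) = √(T² + o²) - T
O(d) = -10 + d (O(d) = -6 + ((-4 + 2*d) - d) = -6 + (-4 + d) = -10 + d)
l(-26, 23)*O(a(-2, P)) = (2 + 23)*(-10 + (√(2² + (-2)²) - 1*2)) = 25*(-10 + (√(4 + 4) - 2)) = 25*(-10 + (√8 - 2)) = 25*(-10 + (2*√2 - 2)) = 25*(-10 + (-2 + 2*√2)) = 25*(-12 + 2*√2) = -300 + 50*√2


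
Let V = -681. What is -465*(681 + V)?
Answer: 0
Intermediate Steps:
-465*(681 + V) = -465*(681 - 681) = -465*0 = 0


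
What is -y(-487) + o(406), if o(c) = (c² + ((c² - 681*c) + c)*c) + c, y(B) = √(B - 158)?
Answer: -44999822 - I*√645 ≈ -4.5e+7 - 25.397*I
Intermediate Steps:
y(B) = √(-158 + B)
o(c) = c + c² + c*(c² - 680*c) (o(c) = (c² + (c² - 680*c)*c) + c = (c² + c*(c² - 680*c)) + c = c + c² + c*(c² - 680*c))
-y(-487) + o(406) = -√(-158 - 487) + 406*(1 + 406² - 679*406) = -√(-645) + 406*(1 + 164836 - 275674) = -I*√645 + 406*(-110837) = -I*√645 - 44999822 = -44999822 - I*√645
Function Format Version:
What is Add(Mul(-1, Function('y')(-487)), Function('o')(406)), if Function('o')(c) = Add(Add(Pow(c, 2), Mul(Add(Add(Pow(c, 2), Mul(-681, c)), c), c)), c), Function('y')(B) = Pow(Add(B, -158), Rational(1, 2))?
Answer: Add(-44999822, Mul(-1, I, Pow(645, Rational(1, 2)))) ≈ Add(-4.5000e+7, Mul(-25.397, I))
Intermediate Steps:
Function('y')(B) = Pow(Add(-158, B), Rational(1, 2))
Function('o')(c) = Add(c, Pow(c, 2), Mul(c, Add(Pow(c, 2), Mul(-680, c)))) (Function('o')(c) = Add(Add(Pow(c, 2), Mul(Add(Pow(c, 2), Mul(-680, c)), c)), c) = Add(Add(Pow(c, 2), Mul(c, Add(Pow(c, 2), Mul(-680, c)))), c) = Add(c, Pow(c, 2), Mul(c, Add(Pow(c, 2), Mul(-680, c)))))
Add(Mul(-1, Function('y')(-487)), Function('o')(406)) = Add(Mul(-1, Pow(Add(-158, -487), Rational(1, 2))), Mul(406, Add(1, Pow(406, 2), Mul(-679, 406)))) = Add(Mul(-1, Pow(-645, Rational(1, 2))), Mul(406, Add(1, 164836, -275674))) = Add(Mul(-1, Mul(I, Pow(645, Rational(1, 2)))), Mul(406, -110837)) = Add(Mul(-1, I, Pow(645, Rational(1, 2))), -44999822) = Add(-44999822, Mul(-1, I, Pow(645, Rational(1, 2))))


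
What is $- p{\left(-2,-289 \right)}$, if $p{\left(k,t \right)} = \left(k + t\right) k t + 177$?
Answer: $168021$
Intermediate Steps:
$p{\left(k,t \right)} = 177 + k t \left(k + t\right)$ ($p{\left(k,t \right)} = k \left(k + t\right) t + 177 = k t \left(k + t\right) + 177 = 177 + k t \left(k + t\right)$)
$- p{\left(-2,-289 \right)} = - (177 - 2 \left(-289\right)^{2} - 289 \left(-2\right)^{2}) = - (177 - 167042 - 1156) = \left(-1\right) \left(-168021\right) = 168021$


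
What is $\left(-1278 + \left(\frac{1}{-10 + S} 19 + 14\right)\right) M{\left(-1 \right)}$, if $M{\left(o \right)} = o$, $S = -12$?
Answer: $\frac{27827}{22} \approx 1264.9$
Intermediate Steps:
$\left(-1278 + \left(\frac{1}{-10 + S} 19 + 14\right)\right) M{\left(-1 \right)} = \left(-1278 + \left(\frac{1}{-10 - 12} \cdot 19 + 14\right)\right) \left(-1\right) = \left(-1278 + \left(\frac{1}{-22} \cdot 19 + 14\right)\right) \left(-1\right) = \left(-1278 + \left(\left(- \frac{1}{22}\right) 19 + 14\right)\right) \left(-1\right) = \left(-1278 + \left(- \frac{19}{22} + 14\right)\right) \left(-1\right) = \left(-1278 + \frac{289}{22}\right) \left(-1\right) = \left(- \frac{27827}{22}\right) \left(-1\right) = \frac{27827}{22}$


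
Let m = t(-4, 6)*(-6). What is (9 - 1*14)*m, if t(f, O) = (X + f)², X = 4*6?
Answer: 12000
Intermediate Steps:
X = 24
t(f, O) = (24 + f)²
m = -2400 (m = (24 - 4)²*(-6) = 20²*(-6) = 400*(-6) = -2400)
(9 - 1*14)*m = (9 - 1*14)*(-2400) = (9 - 14)*(-2400) = -5*(-2400) = 12000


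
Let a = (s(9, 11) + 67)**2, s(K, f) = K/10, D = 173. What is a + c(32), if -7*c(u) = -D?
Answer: 3244587/700 ≈ 4635.1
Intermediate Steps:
s(K, f) = K/10 (s(K, f) = K*(1/10) = K/10)
a = 461041/100 (a = ((1/10)*9 + 67)**2 = (9/10 + 67)**2 = (679/10)**2 = 461041/100 ≈ 4610.4)
c(u) = 173/7 (c(u) = -(-1)*173/7 = -1/7*(-173) = 173/7)
a + c(32) = 461041/100 + 173/7 = 3244587/700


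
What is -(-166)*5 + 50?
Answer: 880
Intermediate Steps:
-(-166)*5 + 50 = -83*(-10) + 50 = 830 + 50 = 880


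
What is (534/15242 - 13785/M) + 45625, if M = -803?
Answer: 279314894261/6119663 ≈ 45642.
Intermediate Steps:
(534/15242 - 13785/M) + 45625 = (534/15242 - 13785/(-803)) + 45625 = (534*(1/15242) - 13785*(-1/803)) + 45625 = (267/7621 + 13785/803) + 45625 = 105269886/6119663 + 45625 = 279314894261/6119663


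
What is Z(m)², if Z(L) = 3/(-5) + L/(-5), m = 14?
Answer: 289/25 ≈ 11.560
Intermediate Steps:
Z(L) = -⅗ - L/5 (Z(L) = 3*(-⅕) + L*(-⅕) = -⅗ - L/5)
Z(m)² = (-⅗ - ⅕*14)² = (-⅗ - 14/5)² = (-17/5)² = 289/25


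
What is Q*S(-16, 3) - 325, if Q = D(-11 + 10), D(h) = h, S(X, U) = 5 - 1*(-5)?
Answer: -335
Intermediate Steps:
S(X, U) = 10 (S(X, U) = 5 + 5 = 10)
Q = -1 (Q = -11 + 10 = -1)
Q*S(-16, 3) - 325 = -1*10 - 325 = -10 - 325 = -335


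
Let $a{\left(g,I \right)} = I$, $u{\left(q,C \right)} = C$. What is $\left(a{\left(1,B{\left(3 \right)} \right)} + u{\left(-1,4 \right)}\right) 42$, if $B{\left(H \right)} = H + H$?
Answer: $420$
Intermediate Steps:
$B{\left(H \right)} = 2 H$
$\left(a{\left(1,B{\left(3 \right)} \right)} + u{\left(-1,4 \right)}\right) 42 = \left(2 \cdot 3 + 4\right) 42 = \left(6 + 4\right) 42 = 10 \cdot 42 = 420$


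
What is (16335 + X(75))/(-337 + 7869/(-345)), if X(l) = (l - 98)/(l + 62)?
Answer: -128677640/2834393 ≈ -45.399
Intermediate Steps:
X(l) = (-98 + l)/(62 + l)
(16335 + X(75))/(-337 + 7869/(-345)) = (16335 + (-98 + 75)/(62 + 75))/(-337 + 7869/(-345)) = (16335 - 23/137)/(-337 + 7869*(-1/345)) = (16335 + (1/137)*(-23))/(-337 - 2623/115) = (16335 - 23/137)/(-41378/115) = (2237872/137)*(-115/41378) = -128677640/2834393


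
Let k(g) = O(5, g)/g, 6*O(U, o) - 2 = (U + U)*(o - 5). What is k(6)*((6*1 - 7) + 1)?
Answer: 0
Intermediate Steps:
O(U, o) = 1/3 + U*(-5 + o)/3 (O(U, o) = 1/3 + ((U + U)*(o - 5))/6 = 1/3 + ((2*U)*(-5 + o))/6 = 1/3 + (2*U*(-5 + o))/6 = 1/3 + U*(-5 + o)/3)
k(g) = (-8 + 5*g/3)/g (k(g) = (1/3 - 5/3*5 + (1/3)*5*g)/g = (1/3 - 25/3 + 5*g/3)/g = (-8 + 5*g/3)/g)
k(6)*((6*1 - 7) + 1) = (5/3 - 8/6)*((6*1 - 7) + 1) = (5/3 - 8*1/6)*((6 - 7) + 1) = (5/3 - 4/3)*(-1 + 1) = (1/3)*0 = 0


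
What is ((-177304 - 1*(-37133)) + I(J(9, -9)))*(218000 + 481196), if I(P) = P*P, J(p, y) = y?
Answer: -97950367640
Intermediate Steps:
I(P) = P**2
((-177304 - 1*(-37133)) + I(J(9, -9)))*(218000 + 481196) = ((-177304 - 1*(-37133)) + (-9)**2)*(218000 + 481196) = ((-177304 + 37133) + 81)*699196 = (-140171 + 81)*699196 = -140090*699196 = -97950367640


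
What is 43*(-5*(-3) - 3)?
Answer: 516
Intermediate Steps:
43*(-5*(-3) - 3) = 43*(15 - 3) = 43*12 = 516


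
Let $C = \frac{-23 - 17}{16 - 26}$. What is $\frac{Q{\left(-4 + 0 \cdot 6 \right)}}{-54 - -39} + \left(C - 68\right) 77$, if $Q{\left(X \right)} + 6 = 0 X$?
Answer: $- \frac{24638}{5} \approx -4927.6$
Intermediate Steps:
$C = 4$ ($C = - \frac{40}{-10} = \left(-40\right) \left(- \frac{1}{10}\right) = 4$)
$Q{\left(X \right)} = -6$ ($Q{\left(X \right)} = -6 + 0 X = -6 + 0 = -6$)
$\frac{Q{\left(-4 + 0 \cdot 6 \right)}}{-54 - -39} + \left(C - 68\right) 77 = - \frac{6}{-54 - -39} + \left(4 - 68\right) 77 = - \frac{6}{-54 + 39} + \left(4 - 68\right) 77 = - \frac{6}{-15} - 4928 = \left(-6\right) \left(- \frac{1}{15}\right) - 4928 = \frac{2}{5} - 4928 = - \frac{24638}{5}$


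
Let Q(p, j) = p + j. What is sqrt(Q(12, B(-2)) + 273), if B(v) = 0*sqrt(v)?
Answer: sqrt(285) ≈ 16.882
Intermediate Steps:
B(v) = 0
Q(p, j) = j + p
sqrt(Q(12, B(-2)) + 273) = sqrt((0 + 12) + 273) = sqrt(12 + 273) = sqrt(285)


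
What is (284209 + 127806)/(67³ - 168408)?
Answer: 82403/26471 ≈ 3.1130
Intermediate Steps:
(284209 + 127806)/(67³ - 168408) = 412015/(300763 - 168408) = 412015/132355 = 412015*(1/132355) = 82403/26471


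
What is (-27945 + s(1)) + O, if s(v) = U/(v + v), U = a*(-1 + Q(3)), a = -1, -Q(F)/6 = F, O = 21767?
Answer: -12337/2 ≈ -6168.5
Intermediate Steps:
Q(F) = -6*F
U = 19 (U = -(-1 - 6*3) = -(-1 - 18) = -1*(-19) = 19)
s(v) = 19/(2*v) (s(v) = 19/(v + v) = 19/((2*v)) = 19*(1/(2*v)) = 19/(2*v))
(-27945 + s(1)) + O = (-27945 + (19/2)/1) + 21767 = (-27945 + (19/2)*1) + 21767 = (-27945 + 19/2) + 21767 = -55871/2 + 21767 = -12337/2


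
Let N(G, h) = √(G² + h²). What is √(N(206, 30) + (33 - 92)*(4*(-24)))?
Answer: √(5664 + 2*√10834) ≈ 76.630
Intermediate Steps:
√(N(206, 30) + (33 - 92)*(4*(-24))) = √(√(206² + 30²) + (33 - 92)*(4*(-24))) = √(√(42436 + 900) - 59*(-96)) = √(√43336 + 5664) = √(2*√10834 + 5664) = √(5664 + 2*√10834)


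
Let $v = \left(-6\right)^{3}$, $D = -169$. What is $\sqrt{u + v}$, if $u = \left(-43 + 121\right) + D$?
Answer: $i \sqrt{307} \approx 17.521 i$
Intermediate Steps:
$v = -216$
$u = -91$ ($u = \left(-43 + 121\right) - 169 = 78 - 169 = -91$)
$\sqrt{u + v} = \sqrt{-91 - 216} = \sqrt{-307} = i \sqrt{307}$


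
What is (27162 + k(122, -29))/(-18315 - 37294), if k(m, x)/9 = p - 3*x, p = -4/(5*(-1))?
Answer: -139761/278045 ≈ -0.50266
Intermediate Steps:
p = ⅘ (p = -4/(-5) = -4*(-⅕) = ⅘ ≈ 0.80000)
k(m, x) = 36/5 - 27*x (k(m, x) = 9*(⅘ - 3*x) = 36/5 - 27*x)
(27162 + k(122, -29))/(-18315 - 37294) = (27162 + (36/5 - 27*(-29)))/(-18315 - 37294) = (27162 + (36/5 + 783))/(-55609) = (27162 + 3951/5)*(-1/55609) = (139761/5)*(-1/55609) = -139761/278045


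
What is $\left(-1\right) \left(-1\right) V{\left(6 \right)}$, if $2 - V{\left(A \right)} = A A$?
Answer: $-34$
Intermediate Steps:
$V{\left(A \right)} = 2 - A^{2}$ ($V{\left(A \right)} = 2 - A A = 2 - A^{2}$)
$\left(-1\right) \left(-1\right) V{\left(6 \right)} = \left(-1\right) \left(-1\right) \left(2 - 6^{2}\right) = 1 \left(2 - 36\right) = 1 \left(-34\right) = -34$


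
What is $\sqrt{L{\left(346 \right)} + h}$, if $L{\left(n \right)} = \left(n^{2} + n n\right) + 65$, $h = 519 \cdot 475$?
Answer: $\sqrt{486022} \approx 697.15$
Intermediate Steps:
$h = 246525$
$L{\left(n \right)} = 65 + 2 n^{2}$ ($L{\left(n \right)} = \left(n^{2} + n^{2}\right) + 65 = 2 n^{2} + 65 = 65 + 2 n^{2}$)
$\sqrt{L{\left(346 \right)} + h} = \sqrt{\left(65 + 2 \cdot 346^{2}\right) + 246525} = \sqrt{\left(65 + 2 \cdot 119716\right) + 246525} = \sqrt{\left(65 + 239432\right) + 246525} = \sqrt{239497 + 246525} = \sqrt{486022}$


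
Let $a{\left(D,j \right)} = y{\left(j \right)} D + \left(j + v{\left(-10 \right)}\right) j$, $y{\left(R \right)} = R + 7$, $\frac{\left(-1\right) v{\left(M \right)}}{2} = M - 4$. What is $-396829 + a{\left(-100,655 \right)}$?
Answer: $-15664$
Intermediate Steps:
$v{\left(M \right)} = 8 - 2 M$ ($v{\left(M \right)} = - 2 \left(M - 4\right) = - 2 \left(-4 + M\right) = 8 - 2 M$)
$y{\left(R \right)} = 7 + R$
$a{\left(D,j \right)} = D \left(7 + j\right) + j \left(28 + j\right)$ ($a{\left(D,j \right)} = \left(7 + j\right) D + \left(j + \left(8 - -20\right)\right) j = D \left(7 + j\right) + \left(j + \left(8 + 20\right)\right) j = D \left(7 + j\right) + \left(j + 28\right) j = D \left(7 + j\right) + \left(28 + j\right) j = D \left(7 + j\right) + j \left(28 + j\right)$)
$-396829 + a{\left(-100,655 \right)} = -396829 + \left(655^{2} + 28 \cdot 655 - 100 \left(7 + 655\right)\right) = -396829 + \left(429025 + 18340 - 66200\right) = -396829 + 381165 = -15664$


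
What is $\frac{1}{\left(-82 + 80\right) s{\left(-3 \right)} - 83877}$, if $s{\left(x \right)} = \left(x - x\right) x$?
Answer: $- \frac{1}{83877} \approx -1.1922 \cdot 10^{-5}$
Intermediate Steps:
$s{\left(x \right)} = 0$ ($s{\left(x \right)} = 0 x = 0$)
$\frac{1}{\left(-82 + 80\right) s{\left(-3 \right)} - 83877} = \frac{1}{\left(-82 + 80\right) 0 - 83877} = \frac{1}{\left(-2\right) 0 - 83877} = \frac{1}{0 - 83877} = \frac{1}{-83877} = - \frac{1}{83877}$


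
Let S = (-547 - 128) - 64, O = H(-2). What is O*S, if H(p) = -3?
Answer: 2217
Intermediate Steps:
O = -3
S = -739 (S = -675 - 64 = -739)
O*S = -3*(-739) = 2217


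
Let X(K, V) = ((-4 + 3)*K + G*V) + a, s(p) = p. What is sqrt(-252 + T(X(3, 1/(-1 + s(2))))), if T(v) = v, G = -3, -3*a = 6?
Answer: 2*I*sqrt(65) ≈ 16.125*I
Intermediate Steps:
a = -2 (a = -1/3*6 = -2)
X(K, V) = -2 - K - 3*V (X(K, V) = ((-4 + 3)*K - 3*V) - 2 = (-K - 3*V) - 2 = -2 - K - 3*V)
sqrt(-252 + T(X(3, 1/(-1 + s(2))))) = sqrt(-252 + (-2 - 1*3 - 3/(-1 + 2))) = sqrt(-252 + (-2 - 3 - 3/1)) = sqrt(-252 + (-2 - 3 - 3*1)) = sqrt(-252 + (-2 - 3 - 3)) = sqrt(-252 - 8) = sqrt(-260) = 2*I*sqrt(65)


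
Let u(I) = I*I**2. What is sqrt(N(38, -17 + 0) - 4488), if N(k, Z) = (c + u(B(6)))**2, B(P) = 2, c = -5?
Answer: I*sqrt(4479) ≈ 66.925*I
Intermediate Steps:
u(I) = I**3
N(k, Z) = 9 (N(k, Z) = (-5 + 2**3)**2 = (-5 + 8)**2 = 3**2 = 9)
sqrt(N(38, -17 + 0) - 4488) = sqrt(9 - 4488) = sqrt(-4479) = I*sqrt(4479)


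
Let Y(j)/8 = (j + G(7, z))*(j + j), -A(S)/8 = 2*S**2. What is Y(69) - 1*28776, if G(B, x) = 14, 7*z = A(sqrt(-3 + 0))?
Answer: 62856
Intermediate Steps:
A(S) = -16*S**2
z = 48/7 (z = (-16*(sqrt(-3 + 0))**2)/7 = (-16*(sqrt(-3))**2)/7 = (-16*(I*sqrt(3))**2)/7 = (-16*(-3))/7 = (1/7)*48 = 48/7 ≈ 6.8571)
Y(j) = 16*j*(14 + j) (Y(j) = 8*((j + 14)*(j + j)) = 8*((14 + j)*(2*j)) = 8*(2*j*(14 + j)) = 16*j*(14 + j))
Y(69) - 1*28776 = 16*69*(14 + 69) - 1*28776 = 16*69*83 - 28776 = 91632 - 28776 = 62856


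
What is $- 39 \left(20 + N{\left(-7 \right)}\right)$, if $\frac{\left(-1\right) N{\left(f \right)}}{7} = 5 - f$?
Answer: $2496$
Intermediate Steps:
$N{\left(f \right)} = -35 + 7 f$ ($N{\left(f \right)} = - 7 \left(5 - f\right) = -35 + 7 f$)
$- 39 \left(20 + N{\left(-7 \right)}\right) = - 39 \left(20 + \left(-35 + 7 \left(-7\right)\right)\right) = - 39 \left(20 - 84\right) = \left(-39\right) \left(-64\right) = 2496$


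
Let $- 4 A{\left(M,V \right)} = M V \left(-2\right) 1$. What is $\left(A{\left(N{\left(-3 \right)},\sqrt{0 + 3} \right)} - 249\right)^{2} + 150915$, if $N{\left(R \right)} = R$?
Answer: $\frac{851691}{4} + 747 \sqrt{3} \approx 2.1422 \cdot 10^{5}$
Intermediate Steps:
$A{\left(M,V \right)} = \frac{M V}{2}$ ($A{\left(M,V \right)} = - \frac{M V \left(-2\right) 1}{4} = - \frac{- 2 M V 1}{4} = - \frac{\left(-2\right) M V}{4} = \frac{M V}{2}$)
$\left(A{\left(N{\left(-3 \right)},\sqrt{0 + 3} \right)} - 249\right)^{2} + 150915 = \left(\frac{1}{2} \left(-3\right) \sqrt{0 + 3} - 249\right)^{2} + 150915 = \left(\frac{1}{2} \left(-3\right) \sqrt{3} - 249\right)^{2} + 150915 = \left(- \frac{3 \sqrt{3}}{2} - 249\right)^{2} + 150915 = \left(-249 - \frac{3 \sqrt{3}}{2}\right)^{2} + 150915 = 150915 + \left(-249 - \frac{3 \sqrt{3}}{2}\right)^{2}$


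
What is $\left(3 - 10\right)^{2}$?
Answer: $49$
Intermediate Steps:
$\left(3 - 10\right)^{2} = \left(-7\right)^{2} = 49$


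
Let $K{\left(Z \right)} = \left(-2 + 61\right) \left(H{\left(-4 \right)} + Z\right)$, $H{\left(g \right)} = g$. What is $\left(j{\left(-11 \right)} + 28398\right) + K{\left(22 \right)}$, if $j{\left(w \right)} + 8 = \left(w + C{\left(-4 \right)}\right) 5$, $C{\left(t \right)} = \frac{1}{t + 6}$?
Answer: $\frac{58799}{2} \approx 29400.0$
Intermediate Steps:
$C{\left(t \right)} = \frac{1}{6 + t}$
$K{\left(Z \right)} = -236 + 59 Z$ ($K{\left(Z \right)} = \left(-2 + 61\right) \left(-4 + Z\right) = 59 \left(-4 + Z\right) = -236 + 59 Z$)
$j{\left(w \right)} = - \frac{11}{2} + 5 w$ ($j{\left(w \right)} = -8 + \left(w + \frac{1}{6 - 4}\right) 5 = -8 + \left(w + \frac{1}{2}\right) 5 = -8 + \left(\frac{1}{2} + w\right) 5 = -8 + \left(\frac{5}{2} + 5 w\right) = - \frac{11}{2} + 5 w$)
$\left(j{\left(-11 \right)} + 28398\right) + K{\left(22 \right)} = \left(\left(- \frac{11}{2} + 5 \left(-11\right)\right) + 28398\right) + \left(-236 + 59 \cdot 22\right) = \left(\left(- \frac{11}{2} - 55\right) + 28398\right) + \left(-236 + 1298\right) = \left(- \frac{121}{2} + 28398\right) + 1062 = \frac{56675}{2} + 1062 = \frac{58799}{2}$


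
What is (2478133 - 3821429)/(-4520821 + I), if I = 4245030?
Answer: 1343296/275791 ≈ 4.8707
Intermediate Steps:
(2478133 - 3821429)/(-4520821 + I) = (2478133 - 3821429)/(-4520821 + 4245030) = -1343296/(-275791) = -1343296*(-1/275791) = 1343296/275791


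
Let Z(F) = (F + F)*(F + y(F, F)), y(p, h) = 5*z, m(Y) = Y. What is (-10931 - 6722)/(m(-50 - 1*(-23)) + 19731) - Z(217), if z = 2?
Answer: -1941216325/19704 ≈ -98519.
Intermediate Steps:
y(p, h) = 10 (y(p, h) = 5*2 = 10)
Z(F) = 2*F*(10 + F) (Z(F) = (F + F)*(F + 10) = (2*F)*(10 + F) = 2*F*(10 + F))
(-10931 - 6722)/(m(-50 - 1*(-23)) + 19731) - Z(217) = (-10931 - 6722)/((-50 - 1*(-23)) + 19731) - 2*217*(10 + 217) = -17653/((-50 + 23) + 19731) - 2*217*227 = -17653/(-27 + 19731) - 1*98518 = -17653/19704 - 98518 = -1941216325/19704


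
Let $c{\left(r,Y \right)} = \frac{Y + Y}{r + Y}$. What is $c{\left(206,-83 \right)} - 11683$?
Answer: $- \frac{1437175}{123} \approx -11684.0$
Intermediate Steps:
$c{\left(r,Y \right)} = \frac{2 Y}{Y + r}$
$c{\left(206,-83 \right)} - 11683 = 2 \left(-83\right) \frac{1}{-83 + 206} - 11683 = 2 \left(-83\right) \frac{1}{123} - 11683 = - \frac{166}{123} - 11683 = - \frac{1437175}{123}$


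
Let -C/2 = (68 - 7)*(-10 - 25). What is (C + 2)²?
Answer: 18249984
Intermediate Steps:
C = 4270 (C = -2*(68 - 7)*(-10 - 25) = -122*(-35) = -2*(-2135) = 4270)
(C + 2)² = (4270 + 2)² = 4272² = 18249984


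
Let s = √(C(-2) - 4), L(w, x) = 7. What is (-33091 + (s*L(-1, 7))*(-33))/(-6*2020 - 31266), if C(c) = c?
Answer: 33091/43386 + 11*I*√6/2066 ≈ 0.76271 + 0.013042*I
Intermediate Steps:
s = I*√6 (s = √(-2 - 4) = √(-6) = I*√6 ≈ 2.4495*I)
(-33091 + (s*L(-1, 7))*(-33))/(-6*2020 - 31266) = (-33091 + ((I*√6)*7)*(-33))/(-6*2020 - 31266) = (-33091 + (7*I*√6)*(-33))/(-12120 - 31266) = (-33091 - 231*I*√6)/(-43386) = (-33091 - 231*I*√6)*(-1/43386) = 33091/43386 + 11*I*√6/2066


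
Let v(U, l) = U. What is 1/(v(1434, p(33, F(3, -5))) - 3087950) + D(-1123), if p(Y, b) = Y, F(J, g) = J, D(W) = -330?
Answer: -1018550281/3086516 ≈ -330.00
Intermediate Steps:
1/(v(1434, p(33, F(3, -5))) - 3087950) + D(-1123) = 1/(1434 - 3087950) - 330 = 1/(-3086516) - 330 = -1/3086516 - 330 = -1018550281/3086516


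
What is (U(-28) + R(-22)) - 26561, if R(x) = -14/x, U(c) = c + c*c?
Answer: -283848/11 ≈ -25804.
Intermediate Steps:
U(c) = c + c²
(U(-28) + R(-22)) - 26561 = (-28*(1 - 28) - 14/(-22)) - 26561 = (-28*(-27) - 14*(-1/22)) - 26561 = (756 + 7/11) - 26561 = 8323/11 - 26561 = -283848/11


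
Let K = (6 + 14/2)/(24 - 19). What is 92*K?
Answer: 1196/5 ≈ 239.20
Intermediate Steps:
K = 13/5 (K = (6 + 14*(1/2))/5 = (6 + 7)*(1/5) = 13*(1/5) = 13/5 ≈ 2.6000)
92*K = 92*(13/5) = 1196/5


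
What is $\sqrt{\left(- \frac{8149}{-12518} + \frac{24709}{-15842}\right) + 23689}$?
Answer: $\frac{\sqrt{7350552504605530}}{557051} \approx 153.91$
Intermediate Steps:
$\sqrt{\left(- \frac{8149}{-12518} + \frac{24709}{-15842}\right) + 23689} = \sqrt{\left(\left(-8149\right) \left(- \frac{1}{12518}\right) + 24709 \left(- \frac{1}{15842}\right)\right) + 23689} = \sqrt{\left(\frac{8149}{12518} - \frac{24709}{15842}\right) + 23689} = \sqrt{- \frac{45052701}{49577539} + 23689} = \sqrt{\frac{1174397268670}{49577539}} = \frac{\sqrt{7350552504605530}}{557051}$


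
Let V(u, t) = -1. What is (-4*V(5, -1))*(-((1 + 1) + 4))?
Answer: -24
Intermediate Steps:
(-4*V(5, -1))*(-((1 + 1) + 4)) = (-4*(-1))*(-((1 + 1) + 4)) = 4*(-(2 + 4)) = 4*(-1*6) = 4*(-6) = -24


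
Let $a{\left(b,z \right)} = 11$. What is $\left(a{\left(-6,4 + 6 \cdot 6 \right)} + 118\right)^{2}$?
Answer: $16641$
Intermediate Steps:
$\left(a{\left(-6,4 + 6 \cdot 6 \right)} + 118\right)^{2} = \left(11 + 118\right)^{2} = 129^{2} = 16641$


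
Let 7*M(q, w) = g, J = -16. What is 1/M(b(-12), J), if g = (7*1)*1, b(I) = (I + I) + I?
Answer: 1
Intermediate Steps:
b(I) = 3*I (b(I) = 2*I + I = 3*I)
g = 7 (g = 7*1 = 7)
M(q, w) = 1 (M(q, w) = (1/7)*7 = 1)
1/M(b(-12), J) = 1/1 = 1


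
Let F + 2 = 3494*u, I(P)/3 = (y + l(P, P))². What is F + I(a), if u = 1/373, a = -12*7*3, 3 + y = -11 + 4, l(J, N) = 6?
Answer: 20652/373 ≈ 55.367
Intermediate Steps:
y = -10 (y = -3 + (-11 + 4) = -3 - 7 = -10)
a = -252 (a = -84*3 = -252)
u = 1/373 ≈ 0.0026810
I(P) = 48 (I(P) = 3*(-10 + 6)² = 3*(-4)² = 3*16 = 48)
F = 2748/373 (F = -2 + 3494*(1/373) = -2 + 3494/373 = 2748/373 ≈ 7.3673)
F + I(a) = 2748/373 + 48 = 20652/373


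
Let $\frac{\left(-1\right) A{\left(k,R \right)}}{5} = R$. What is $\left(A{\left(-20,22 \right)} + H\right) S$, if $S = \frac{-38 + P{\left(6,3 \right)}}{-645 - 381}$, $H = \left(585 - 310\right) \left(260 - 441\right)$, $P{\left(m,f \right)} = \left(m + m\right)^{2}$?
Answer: $\frac{2643905}{513} \approx 5153.8$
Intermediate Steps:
$A{\left(k,R \right)} = - 5 R$
$P{\left(m,f \right)} = 4 m^{2}$ ($P{\left(m,f \right)} = \left(2 m\right)^{2} = 4 m^{2}$)
$H = -49775$ ($H = 275 \left(-181\right) = -49775$)
$S = - \frac{53}{513}$ ($S = \frac{-38 + 4 \cdot 6^{2}}{-645 - 381} = \frac{-38 + 4 \cdot 36}{-1026} = \left(-38 + 144\right) \left(- \frac{1}{1026}\right) = 106 \left(- \frac{1}{1026}\right) = - \frac{53}{513} \approx -0.10331$)
$\left(A{\left(-20,22 \right)} + H\right) S = \left(\left(-5\right) 22 - 49775\right) \left(- \frac{53}{513}\right) = \left(-110 - 49775\right) \left(- \frac{53}{513}\right) = \left(-49885\right) \left(- \frac{53}{513}\right) = \frac{2643905}{513}$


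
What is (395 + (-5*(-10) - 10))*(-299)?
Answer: -130065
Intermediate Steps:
(395 + (-5*(-10) - 10))*(-299) = (395 + (50 - 10))*(-299) = (395 + 40)*(-299) = 435*(-299) = -130065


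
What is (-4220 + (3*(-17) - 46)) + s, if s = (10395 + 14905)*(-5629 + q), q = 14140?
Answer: 215323983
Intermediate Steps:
s = 215328300 (s = (10395 + 14905)*(-5629 + 14140) = 25300*8511 = 215328300)
(-4220 + (3*(-17) - 46)) + s = (-4220 + (3*(-17) - 46)) + 215328300 = (-4220 + (-51 - 46)) + 215328300 = (-4220 - 97) + 215328300 = -4317 + 215328300 = 215323983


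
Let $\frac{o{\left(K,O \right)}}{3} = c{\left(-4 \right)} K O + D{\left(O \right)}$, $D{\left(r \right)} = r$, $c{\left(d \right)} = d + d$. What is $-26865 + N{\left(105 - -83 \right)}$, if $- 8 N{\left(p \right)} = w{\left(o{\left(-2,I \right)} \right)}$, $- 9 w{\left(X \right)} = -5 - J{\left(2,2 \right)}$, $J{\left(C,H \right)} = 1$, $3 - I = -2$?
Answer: $- \frac{322381}{12} \approx -26865.0$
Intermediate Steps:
$I = 5$ ($I = 3 - -2 = 3 + 2 = 5$)
$c{\left(d \right)} = 2 d$
$o{\left(K,O \right)} = 3 O - 24 K O$ ($o{\left(K,O \right)} = 3 \left(2 \left(-4\right) K O + O\right) = 3 \left(- 8 K O + O\right) = 3 \left(O - 8 K O\right) = 3 O - 24 K O$)
$w{\left(X \right)} = \frac{2}{3}$ ($w{\left(X \right)} = - \frac{-5 - 1}{9} = \left(- \frac{1}{9}\right) \left(-6\right) = \frac{2}{3}$)
$N{\left(p \right)} = - \frac{1}{12}$ ($N{\left(p \right)} = \left(- \frac{1}{8}\right) \frac{2}{3} = - \frac{1}{12}$)
$-26865 + N{\left(105 - -83 \right)} = -26865 - \frac{1}{12} = - \frac{322381}{12}$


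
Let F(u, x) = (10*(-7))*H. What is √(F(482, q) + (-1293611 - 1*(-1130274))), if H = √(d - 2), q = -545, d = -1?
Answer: √(-163337 - 70*I*√3) ≈ 0.15 - 404.15*I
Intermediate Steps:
H = I*√3 (H = √(-1 - 2) = √(-3) = I*√3 ≈ 1.732*I)
F(u, x) = -70*I*√3 (F(u, x) = (10*(-7))*(I*√3) = -70*I*√3)
√(F(482, q) + (-1293611 - 1*(-1130274))) = √(-70*I*√3 + (-1293611 - 1*(-1130274))) = √(-70*I*√3 + (-1293611 + 1130274)) = √(-70*I*√3 - 163337) = √(-163337 - 70*I*√3)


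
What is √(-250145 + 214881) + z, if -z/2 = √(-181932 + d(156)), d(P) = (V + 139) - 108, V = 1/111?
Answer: 2*I*(-√2241202110 + 444*√551)/111 ≈ -665.21*I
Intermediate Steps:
V = 1/111 ≈ 0.0090090
d(P) = 3442/111 (d(P) = (1/111 + 139) - 108 = 15430/111 - 108 = 3442/111)
z = -2*I*√2241202110/111 (z = -2*√(-181932 + 3442/111) = -2*I*√2241202110/111 ≈ -853.0*I)
√(-250145 + 214881) + z = √(-250145 + 214881) - 2*I*√2241202110/111 = √(-35264) - 2*I*√2241202110/111 = 8*I*√551 - 2*I*√2241202110/111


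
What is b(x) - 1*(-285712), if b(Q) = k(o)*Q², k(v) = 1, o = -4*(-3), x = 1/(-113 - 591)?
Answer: 141603438593/495616 ≈ 2.8571e+5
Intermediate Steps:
x = -1/704 (x = 1/(-704) = -1/704 ≈ -0.0014205)
o = 12
b(Q) = Q² (b(Q) = 1*Q² = Q²)
b(x) - 1*(-285712) = (-1/704)² - 1*(-285712) = 1/495616 + 285712 = 141603438593/495616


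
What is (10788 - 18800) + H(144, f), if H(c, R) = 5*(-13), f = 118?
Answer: -8077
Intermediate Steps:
H(c, R) = -65
(10788 - 18800) + H(144, f) = (10788 - 18800) - 65 = -8012 - 65 = -8077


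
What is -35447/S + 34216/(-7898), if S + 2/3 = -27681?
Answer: -1000793251/327944705 ≈ -3.0517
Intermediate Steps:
S = -83045/3 (S = -2/3 - 27681 = -83045/3 ≈ -27682.)
-35447/S + 34216/(-7898) = -35447/(-83045/3) + 34216/(-7898) = -35447*(-3/83045) + 34216*(-1/7898) = 106341/83045 - 17108/3949 = -1000793251/327944705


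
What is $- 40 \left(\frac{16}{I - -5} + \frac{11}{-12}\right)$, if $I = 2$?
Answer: $- \frac{1150}{21} \approx -54.762$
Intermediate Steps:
$- 40 \left(\frac{16}{I - -5} + \frac{11}{-12}\right) = - 40 \left(\frac{16}{2 - -5} + \frac{11}{-12}\right) = - 40 \left(\frac{16}{2 + 5} + 11 \left(- \frac{1}{12}\right)\right) = - 40 \left(\frac{16}{7} - \frac{11}{12}\right) = \left(-40\right) \frac{115}{84} = - \frac{1150}{21}$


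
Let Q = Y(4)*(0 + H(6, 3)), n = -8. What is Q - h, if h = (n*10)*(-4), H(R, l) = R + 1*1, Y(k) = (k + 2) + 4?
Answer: -250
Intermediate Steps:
Y(k) = 6 + k (Y(k) = (2 + k) + 4 = 6 + k)
H(R, l) = 1 + R (H(R, l) = R + 1 = 1 + R)
Q = 70 (Q = (6 + 4)*(0 + (1 + 6)) = 10*(0 + 7) = 10*7 = 70)
h = 320 (h = -8*10*(-4) = -80*(-4) = 320)
Q - h = 70 - 1*320 = 70 - 320 = -250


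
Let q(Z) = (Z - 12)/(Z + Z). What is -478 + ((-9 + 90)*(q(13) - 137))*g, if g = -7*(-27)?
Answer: -54527777/26 ≈ -2.0972e+6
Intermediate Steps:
q(Z) = (-12 + Z)/(2*Z) (q(Z) = (-12 + Z)/((2*Z)) = (-12 + Z)*(1/(2*Z)) = (-12 + Z)/(2*Z))
g = 189
-478 + ((-9 + 90)*(q(13) - 137))*g = -478 + ((-9 + 90)*((1/2)*(-12 + 13)/13 - 137))*189 = -478 + (81*((1/2)*(1/13)*1 - 137))*189 = -478 + (81*(1/26 - 137))*189 = -478 + (81*(-3561/26))*189 = -478 - 288441/26*189 = -478 - 54515349/26 = -54527777/26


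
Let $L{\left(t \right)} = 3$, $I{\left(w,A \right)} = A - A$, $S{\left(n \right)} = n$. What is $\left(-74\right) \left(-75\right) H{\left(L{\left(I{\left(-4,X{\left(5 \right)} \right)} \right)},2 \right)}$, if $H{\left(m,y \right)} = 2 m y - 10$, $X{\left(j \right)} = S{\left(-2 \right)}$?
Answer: $11100$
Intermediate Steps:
$X{\left(j \right)} = -2$
$I{\left(w,A \right)} = 0$
$H{\left(m,y \right)} = -10 + 2 m y$ ($H{\left(m,y \right)} = 2 m y - 10 = -10 + 2 m y$)
$\left(-74\right) \left(-75\right) H{\left(L{\left(I{\left(-4,X{\left(5 \right)} \right)} \right)},2 \right)} = \left(-74\right) \left(-75\right) \left(-10 + 2 \cdot 3 \cdot 2\right) = 5550 \left(-10 + 12\right) = 5550 \cdot 2 = 11100$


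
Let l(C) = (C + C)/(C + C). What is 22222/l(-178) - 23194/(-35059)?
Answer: 779104292/35059 ≈ 22223.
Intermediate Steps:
l(C) = 1 (l(C) = (2*C)/((2*C)) = (2*C)*(1/(2*C)) = 1)
22222/l(-178) - 23194/(-35059) = 22222/1 - 23194/(-35059) = 22222*1 - 23194*(-1/35059) = 22222 + 23194/35059 = 779104292/35059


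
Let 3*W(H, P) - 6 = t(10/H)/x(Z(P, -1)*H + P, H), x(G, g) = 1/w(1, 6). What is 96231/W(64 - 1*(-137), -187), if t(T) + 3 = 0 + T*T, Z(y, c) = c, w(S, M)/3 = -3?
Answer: 1295942877/148037 ≈ 8754.2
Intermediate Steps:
w(S, M) = -9 (w(S, M) = 3*(-3) = -9)
x(G, g) = -⅑ (x(G, g) = 1/(-9) = -⅑)
t(T) = -3 + T² (t(T) = -3 + (0 + T*T) = -3 + (0 + T²) = -3 + T²)
W(H, P) = 11 - 300/H² (W(H, P) = 2 + ((-3 + (10/H)²)/(-⅑))/3 = 2 + ((-3 + 100/H²)*(-9))/3 = 2 + (27 - 900/H²)/3 = 2 + (9 - 300/H²) = 11 - 300/H²)
96231/W(64 - 1*(-137), -187) = 96231/(11 - 300/(64 - 1*(-137))²) = 96231/(11 - 300/(64 + 137)²) = 96231/(11 - 300/201²) = 96231/(11 - 300*1/40401) = 96231/(11 - 100/13467) = 96231/(148037/13467) = 96231*(13467/148037) = 1295942877/148037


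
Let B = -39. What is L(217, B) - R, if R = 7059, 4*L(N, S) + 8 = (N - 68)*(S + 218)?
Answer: -1573/4 ≈ -393.25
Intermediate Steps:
L(N, S) = -2 + (-68 + N)*(218 + S)/4 (L(N, S) = -2 + ((N - 68)*(S + 218))/4 = -2 + ((-68 + N)*(218 + S))/4 = -2 + (-68 + N)*(218 + S)/4)
L(217, B) - R = (-3708 - 17*(-39) + (109/2)*217 + (¼)*217*(-39)) - 1*7059 = (-3708 + 663 + 23653/2 - 8463/4) - 7059 = 26663/4 - 7059 = -1573/4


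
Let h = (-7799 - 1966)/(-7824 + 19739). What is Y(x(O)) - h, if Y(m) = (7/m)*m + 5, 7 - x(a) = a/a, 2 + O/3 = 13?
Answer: 30549/2383 ≈ 12.820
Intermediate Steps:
O = 33 (O = -6 + 3*13 = -6 + 39 = 33)
x(a) = 6 (x(a) = 7 - a/a = 7 - 1*1 = 7 - 1 = 6)
Y(m) = 12 (Y(m) = 7 + 5 = 12)
h = -1953/2383 (h = -9765/11915 = -9765*1/11915 = -1953/2383 ≈ -0.81956)
Y(x(O)) - h = 12 - 1*(-1953/2383) = 12 + 1953/2383 = 30549/2383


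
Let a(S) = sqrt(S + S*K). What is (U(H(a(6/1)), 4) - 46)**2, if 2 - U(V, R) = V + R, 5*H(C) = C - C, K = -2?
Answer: 2304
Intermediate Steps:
a(S) = sqrt(-S) (a(S) = sqrt(S + S*(-2)) = sqrt(S - 2*S) = sqrt(-S))
H(C) = 0 (H(C) = (C - C)/5 = (1/5)*0 = 0)
U(V, R) = 2 - R - V (U(V, R) = 2 - (V + R) = 2 - (R + V) = 2 + (-R - V) = 2 - R - V)
(U(H(a(6/1)), 4) - 46)**2 = ((2 - 1*4 - 1*0) - 46)**2 = ((2 - 4 + 0) - 46)**2 = (-2 - 46)**2 = (-48)**2 = 2304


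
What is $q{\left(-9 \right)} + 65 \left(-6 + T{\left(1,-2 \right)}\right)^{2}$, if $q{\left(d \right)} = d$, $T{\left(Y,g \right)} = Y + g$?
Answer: $3176$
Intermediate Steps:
$q{\left(-9 \right)} + 65 \left(-6 + T{\left(1,-2 \right)}\right)^{2} = -9 + 65 \left(-6 + \left(1 - 2\right)\right)^{2} = -9 + 65 \left(-6 - 1\right)^{2} = -9 + 65 \left(-7\right)^{2} = -9 + 65 \cdot 49 = -9 + 3185 = 3176$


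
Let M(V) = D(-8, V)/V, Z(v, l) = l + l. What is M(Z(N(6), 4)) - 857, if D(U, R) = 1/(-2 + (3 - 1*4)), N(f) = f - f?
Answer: -20569/24 ≈ -857.04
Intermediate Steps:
N(f) = 0
Z(v, l) = 2*l
D(U, R) = -1/3 (D(U, R) = 1/(-2 + (3 - 4)) = 1/(-2 - 1) = 1/(-3) = -1/3)
M(V) = -1/(3*V)
M(Z(N(6), 4)) - 857 = -1/(3*(2*4)) - 857 = -1/3/8 - 857 = -1/3*1/8 - 857 = -1/24 - 857 = -20569/24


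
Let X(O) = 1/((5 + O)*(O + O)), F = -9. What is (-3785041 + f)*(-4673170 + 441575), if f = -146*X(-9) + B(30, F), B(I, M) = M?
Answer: 576605060477435/36 ≈ 1.6017e+13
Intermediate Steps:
X(O) = 1/(2*O*(5 + O)) (X(O) = 1/((5 + O)*(2*O)) = 1/(2*O*(5 + O)))
f = -397/36 (f = -73/((-9)*(5 - 9)) - 9 = -73*(-1)/(9*(-4)) - 9 = -73*(-1)*(-1)/(9*4) - 9 = -146*1/72 - 9 = -73/36 - 9 = -397/36 ≈ -11.028)
(-3785041 + f)*(-4673170 + 441575) = (-3785041 - 397/36)*(-4673170 + 441575) = -136261873/36*(-4231595) = 576605060477435/36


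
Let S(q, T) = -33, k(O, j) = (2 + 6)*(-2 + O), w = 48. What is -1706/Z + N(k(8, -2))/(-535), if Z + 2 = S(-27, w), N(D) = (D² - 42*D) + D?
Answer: 36038/749 ≈ 48.115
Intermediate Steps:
k(O, j) = -16 + 8*O (k(O, j) = 8*(-2 + O) = -16 + 8*O)
N(D) = D² - 41*D
Z = -35 (Z = -2 - 33 = -35)
-1706/Z + N(k(8, -2))/(-535) = -1706/(-35) + ((-16 + 8*8)*(-41 + (-16 + 8*8)))/(-535) = -1706*(-1/35) + ((-16 + 64)*(-41 + (-16 + 64)))*(-1/535) = 1706/35 + (48*(-41 + 48))*(-1/535) = 1706/35 + (48*7)*(-1/535) = 1706/35 + 336*(-1/535) = 1706/35 - 336/535 = 36038/749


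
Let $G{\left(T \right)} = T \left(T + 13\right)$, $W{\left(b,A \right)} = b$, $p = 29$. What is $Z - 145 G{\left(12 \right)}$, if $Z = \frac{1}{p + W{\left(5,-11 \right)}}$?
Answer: $- \frac{1478999}{34} \approx -43500.0$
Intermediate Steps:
$G{\left(T \right)} = T \left(13 + T\right)$
$Z = \frac{1}{34}$ ($Z = \frac{1}{29 + 5} = \frac{1}{34} \approx 0.029412$)
$Z - 145 G{\left(12 \right)} = \frac{1}{34} - 145 \cdot 12 \left(13 + 12\right) = \frac{1}{34} - 145 \cdot 12 \cdot 25 = \frac{1}{34} - 43500 = - \frac{1478999}{34}$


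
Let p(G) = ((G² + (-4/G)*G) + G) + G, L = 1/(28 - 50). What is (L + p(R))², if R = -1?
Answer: 12321/484 ≈ 25.457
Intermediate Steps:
L = -1/22 (L = 1/(-22) = -1/22 ≈ -0.045455)
p(G) = -4 + G² + 2*G (p(G) = ((G² - 4) + G) + G = ((-4 + G²) + G) + G = (-4 + G + G²) + G = -4 + G² + 2*G)
(L + p(R))² = (-1/22 + (-4 + (-1)² + 2*(-1)))² = (-1/22 + (-4 + 1 - 2))² = (-1/22 - 5)² = (-111/22)² = 12321/484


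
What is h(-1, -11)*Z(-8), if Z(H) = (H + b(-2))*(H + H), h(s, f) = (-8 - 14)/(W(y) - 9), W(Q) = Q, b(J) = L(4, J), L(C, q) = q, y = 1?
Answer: 440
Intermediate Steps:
b(J) = J
h(s, f) = 11/4 (h(s, f) = (-8 - 14)/(1 - 9) = -22/(-8) = -22*(-1/8) = 11/4)
Z(H) = 2*H*(-2 + H) (Z(H) = (H - 2)*(H + H) = (-2 + H)*(2*H) = 2*H*(-2 + H))
h(-1, -11)*Z(-8) = 11*(2*(-8)*(-2 - 8))/4 = 11*(2*(-8)*(-10))/4 = (11/4)*160 = 440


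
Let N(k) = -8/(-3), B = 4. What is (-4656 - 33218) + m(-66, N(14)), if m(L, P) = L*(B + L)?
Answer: -33782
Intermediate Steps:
N(k) = 8/3 (N(k) = -8*(-⅓) = 8/3)
m(L, P) = L*(4 + L)
(-4656 - 33218) + m(-66, N(14)) = (-4656 - 33218) - 66*(4 - 66) = -37874 - 66*(-62) = -37874 + 4092 = -33782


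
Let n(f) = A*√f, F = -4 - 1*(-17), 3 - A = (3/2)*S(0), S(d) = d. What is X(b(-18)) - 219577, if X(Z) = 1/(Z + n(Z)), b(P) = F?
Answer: -878307/4 - 3*√13/52 ≈ -2.1958e+5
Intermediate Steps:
A = 3 (A = 3 - 3/2*0 = 3 - 3*(½)*0 = 3 - 3*0/2 = 3 - 1*0 = 3 + 0 = 3)
F = 13 (F = -4 + 17 = 13)
n(f) = 3*√f
b(P) = 13
X(Z) = 1/(Z + 3*√Z)
X(b(-18)) - 219577 = 1/(13 + 3*√13) - 219577 = -219577 + 1/(13 + 3*√13)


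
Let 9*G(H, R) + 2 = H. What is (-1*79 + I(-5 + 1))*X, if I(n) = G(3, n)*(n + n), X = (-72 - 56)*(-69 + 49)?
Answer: -1840640/9 ≈ -2.0452e+5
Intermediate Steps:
G(H, R) = -2/9 + H/9
X = 2560 (X = -128*(-20) = 2560)
I(n) = 2*n/9 (I(n) = (-2/9 + (1/9)*3)*(n + n) = (-2/9 + 1/3)*(2*n) = (2*n)/9 = 2*n/9)
(-1*79 + I(-5 + 1))*X = (-1*79 + 2*(-5 + 1)/9)*2560 = (-79 + (2/9)*(-4))*2560 = (-79 - 8/9)*2560 = -719/9*2560 = -1840640/9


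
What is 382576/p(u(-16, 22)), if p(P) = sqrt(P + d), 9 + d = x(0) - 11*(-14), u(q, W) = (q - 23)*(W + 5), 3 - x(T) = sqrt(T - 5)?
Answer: 382576/sqrt(-905 - I*sqrt(5)) ≈ 15.711 + 12717.0*I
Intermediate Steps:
x(T) = 3 - sqrt(-5 + T) (x(T) = 3 - sqrt(T - 5) = 3 - sqrt(-5 + T))
u(q, W) = (-23 + q)*(5 + W)
d = 148 - I*sqrt(5) (d = -9 + ((3 - sqrt(-5 + 0)) - 11*(-14)) = -9 + ((3 - sqrt(-5)) + 154) = -9 + ((3 - I*sqrt(5)) + 154) = -9 + (157 - I*sqrt(5)) = 148 - I*sqrt(5) ≈ 148.0 - 2.2361*I)
p(P) = sqrt(148 + P - I*sqrt(5)) (p(P) = sqrt(P + (148 - I*sqrt(5))) = sqrt(148 + P - I*sqrt(5)))
382576/p(u(-16, 22)) = 382576/(sqrt(148 + (-115 - 23*22 + 5*(-16) + 22*(-16)) - I*sqrt(5))) = 382576/(sqrt(148 + (-115 - 506 - 80 - 352) - I*sqrt(5))) = 382576/(sqrt(148 - 1053 - I*sqrt(5))) = 382576/(sqrt(-905 - I*sqrt(5))) = 382576/sqrt(-905 - I*sqrt(5))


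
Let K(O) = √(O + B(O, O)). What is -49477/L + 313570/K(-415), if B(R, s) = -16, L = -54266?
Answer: 49477/54266 - 313570*I*√431/431 ≈ 0.91175 - 15104.0*I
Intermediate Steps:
K(O) = √(-16 + O) (K(O) = √(O - 16) = √(-16 + O))
-49477/L + 313570/K(-415) = -49477/(-54266) + 313570/(√(-16 - 415)) = -49477*(-1/54266) + 313570/(√(-431)) = 49477/54266 + 313570/((I*√431)) = 49477/54266 + 313570*(-I*√431/431) = 49477/54266 - 313570*I*√431/431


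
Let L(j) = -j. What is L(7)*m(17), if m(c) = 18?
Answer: -126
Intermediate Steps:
L(7)*m(17) = -1*7*18 = -7*18 = -126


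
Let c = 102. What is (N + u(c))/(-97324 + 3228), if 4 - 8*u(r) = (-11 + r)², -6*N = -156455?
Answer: -600989/2258304 ≈ -0.26612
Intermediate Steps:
N = 156455/6 (N = -⅙*(-156455) = 156455/6 ≈ 26076.)
u(r) = ½ - (-11 + r)²/8
(N + u(c))/(-97324 + 3228) = (156455/6 + (½ - (-11 + 102)²/8))/(-97324 + 3228) = (156455/6 + (½ - ⅛*91²))/(-94096) = (156455/6 + (½ - ⅛*8281))*(-1/94096) = (156455/6 + (½ - 8281/8))*(-1/94096) = (156455/6 - 8277/8)*(-1/94096) = (600989/24)*(-1/94096) = -600989/2258304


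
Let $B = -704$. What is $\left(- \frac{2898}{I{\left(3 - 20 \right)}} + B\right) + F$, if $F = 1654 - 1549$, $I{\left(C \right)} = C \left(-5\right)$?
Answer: $- \frac{53813}{85} \approx -633.09$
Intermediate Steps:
$I{\left(C \right)} = - 5 C$
$F = 105$
$\left(- \frac{2898}{I{\left(3 - 20 \right)}} + B\right) + F = \left(- \frac{2898}{\left(-5\right) \left(3 - 20\right)} - 704\right) + 105 = \left(- \frac{2898}{\left(-5\right) \left(-17\right)} - 704\right) + 105 = \left(- \frac{2898}{85} - 704\right) + 105 = - \frac{62738}{85} + 105 = - \frac{53813}{85}$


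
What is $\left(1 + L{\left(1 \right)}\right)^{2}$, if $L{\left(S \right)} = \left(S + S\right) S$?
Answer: $9$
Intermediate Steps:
$L{\left(S \right)} = 2 S^{2}$ ($L{\left(S \right)} = 2 S S = 2 S^{2}$)
$\left(1 + L{\left(1 \right)}\right)^{2} = \left(1 + 2 \cdot 1^{2}\right)^{2} = \left(1 + 2 \cdot 1\right)^{2} = \left(1 + 2\right)^{2} = 3^{2} = 9$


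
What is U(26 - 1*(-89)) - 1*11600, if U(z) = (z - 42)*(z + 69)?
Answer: 1832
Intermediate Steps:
U(z) = (-42 + z)*(69 + z)
U(26 - 1*(-89)) - 1*11600 = (-2898 + (26 - 1*(-89))² + 27*(26 - 1*(-89))) - 1*11600 = (-2898 + (26 + 89)² + 27*(26 + 89)) - 11600 = (-2898 + 115² + 27*115) - 11600 = (-2898 + 13225 + 3105) - 11600 = 13432 - 11600 = 1832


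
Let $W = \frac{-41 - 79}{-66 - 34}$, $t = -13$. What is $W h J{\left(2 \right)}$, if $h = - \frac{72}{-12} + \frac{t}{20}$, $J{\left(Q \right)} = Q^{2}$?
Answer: $\frac{642}{25} \approx 25.68$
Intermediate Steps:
$h = \frac{107}{20}$ ($h = - \frac{72}{-12} - \frac{13}{20} = \left(-72\right) \left(- \frac{1}{12}\right) - \frac{13}{20} = 6 - \frac{13}{20} = \frac{107}{20} \approx 5.35$)
$W = \frac{6}{5}$ ($W = - \frac{120}{-100} = \left(-120\right) \left(- \frac{1}{100}\right) = \frac{6}{5} \approx 1.2$)
$W h J{\left(2 \right)} = \frac{6}{5} \cdot \frac{107}{20} \cdot 2^{2} = \frac{321}{50} \cdot 4 = \frac{642}{25}$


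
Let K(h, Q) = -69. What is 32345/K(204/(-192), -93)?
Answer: -32345/69 ≈ -468.77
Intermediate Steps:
32345/K(204/(-192), -93) = 32345/(-69) = 32345*(-1/69) = -32345/69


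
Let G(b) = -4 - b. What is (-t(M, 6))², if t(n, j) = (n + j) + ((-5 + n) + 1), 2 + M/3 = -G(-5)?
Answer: 256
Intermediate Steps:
M = -9 (M = -6 + 3*(-(-4 - 1*(-5))) = -6 + 3*(-(-4 + 5)) = -6 + 3*(-1*1) = -6 + 3*(-1) = -6 - 3 = -9)
t(n, j) = -4 + j + 2*n (t(n, j) = (j + n) + (-4 + n) = -4 + j + 2*n)
(-t(M, 6))² = (-(-4 + 6 + 2*(-9)))² = (-(-4 + 6 - 18))² = (-1*(-16))² = 16² = 256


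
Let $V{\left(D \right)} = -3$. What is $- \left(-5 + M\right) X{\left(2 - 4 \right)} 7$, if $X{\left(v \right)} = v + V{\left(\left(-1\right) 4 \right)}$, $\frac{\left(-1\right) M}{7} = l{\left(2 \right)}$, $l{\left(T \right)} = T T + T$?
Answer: $-1645$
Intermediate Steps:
$l{\left(T \right)} = T + T^{2}$ ($l{\left(T \right)} = T^{2} + T = T + T^{2}$)
$M = -42$ ($M = - 7 \cdot 2 \left(1 + 2\right) = - 7 \cdot 2 \cdot 3 = \left(-7\right) 6 = -42$)
$X{\left(v \right)} = -3 + v$ ($X{\left(v \right)} = v - 3 = -3 + v$)
$- \left(-5 + M\right) X{\left(2 - 4 \right)} 7 = - \left(-5 - 42\right) \left(-3 + \left(2 - 4\right)\right) 7 = - \left(-47\right) \left(-3 + \left(2 - 4\right)\right) 7 = - \left(-47\right) \left(-3 - 2\right) 7 = - \left(-47\right) \left(-5\right) 7 = \left(-1\right) 235 \cdot 7 = \left(-235\right) 7 = -1645$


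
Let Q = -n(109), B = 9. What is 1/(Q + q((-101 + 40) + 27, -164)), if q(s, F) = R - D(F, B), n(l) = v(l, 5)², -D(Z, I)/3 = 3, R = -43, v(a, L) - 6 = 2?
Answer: -1/98 ≈ -0.010204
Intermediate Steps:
v(a, L) = 8 (v(a, L) = 6 + 2 = 8)
D(Z, I) = -9 (D(Z, I) = -3*3 = -9)
n(l) = 64 (n(l) = 8² = 64)
q(s, F) = -34 (q(s, F) = -43 - 1*(-9) = -43 + 9 = -34)
Q = -64 (Q = -1*64 = -64)
1/(Q + q((-101 + 40) + 27, -164)) = 1/(-64 - 34) = 1/(-98) = -1/98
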